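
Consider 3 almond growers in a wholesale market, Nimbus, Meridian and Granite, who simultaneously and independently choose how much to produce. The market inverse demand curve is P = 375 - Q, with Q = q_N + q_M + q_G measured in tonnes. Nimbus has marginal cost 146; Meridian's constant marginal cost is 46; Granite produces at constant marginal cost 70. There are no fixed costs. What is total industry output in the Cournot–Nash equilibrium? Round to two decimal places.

Nimbus's profit: π_N = (375 - Q)q_N - (146q_N). Setting ∂π_N/∂q_N = 0: 229 - 2q_N - (q_M + q_G) = 0.
Meridian's profit: π_M = (375 - Q)q_M - (46q_M). Setting ∂π_M/∂q_M = 0: 329 - 2q_M - (q_N + q_G) = 0.
Granite's profit: π_G = (375 - Q)q_G - (70q_G). Setting ∂π_G/∂q_G = 0: 305 - 2q_G - (q_N + q_M) = 0.
Adding the 3 conditions: 863 − 2Q − 2Q = 0, i.e. Q = 863/4.
Back-substituting: q_N = (229 − 863/4) = 53/4, q_M = (329 − 863/4) = 453/4, q_G = (305 − 863/4) = 357/4.
Total output Q = 53/4 + 453/4 + 357/4 = 863/4.

215.75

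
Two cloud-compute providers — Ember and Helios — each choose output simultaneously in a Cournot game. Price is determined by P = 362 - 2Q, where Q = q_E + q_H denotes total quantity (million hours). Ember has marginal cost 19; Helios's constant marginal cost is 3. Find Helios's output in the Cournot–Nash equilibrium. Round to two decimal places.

Ember's profit: π_E = (362 - 2Q)q_E - (19q_E). Setting ∂π_E/∂q_E = 0: 343 - 4q_E - 2(q_H) = 0.
Helios's first-order condition: 359 - 4q_H - 2(q_E) = 0.
Rearranging gives the reaction functions q_E = (343 - 2q_H)/4 and q_H = (359 - 2q_E)/4.
Solving the pair: q_E = 109/2, q_H = 125/2.

62.50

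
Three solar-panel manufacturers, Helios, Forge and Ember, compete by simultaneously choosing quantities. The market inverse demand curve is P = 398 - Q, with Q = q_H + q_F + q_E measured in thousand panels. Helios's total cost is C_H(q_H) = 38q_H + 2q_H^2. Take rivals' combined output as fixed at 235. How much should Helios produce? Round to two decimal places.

20.83

With rivals' combined output fixed at 235, Helios's profit is π_H = (398 - 235 - q_H)q_H - (38q_H + 2q_H²) = (163 - q_H)q_H - (38q_H + 2q_H²).
∂π_H/∂q_H = 125 - 6q_H = 0, so q_H = 125/6.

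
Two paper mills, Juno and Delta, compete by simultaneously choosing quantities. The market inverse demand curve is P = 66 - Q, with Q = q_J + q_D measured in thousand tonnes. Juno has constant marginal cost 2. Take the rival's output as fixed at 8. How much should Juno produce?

28

With the rival's output fixed at 8, Juno's profit is π_J = (66 - 8 - q_J)q_J - (2q_J) = (58 - q_J)q_J - (2q_J).
∂π_J/∂q_J = 56 - 2q_J = 0, so q_J = 28.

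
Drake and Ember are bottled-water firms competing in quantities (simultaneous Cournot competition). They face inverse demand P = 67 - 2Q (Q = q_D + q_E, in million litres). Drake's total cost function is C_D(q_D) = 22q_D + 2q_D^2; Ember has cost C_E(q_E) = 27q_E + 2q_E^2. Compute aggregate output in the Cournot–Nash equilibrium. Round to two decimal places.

8.50

Drake's profit: π_D = (67 - 2Q)q_D - (22q_D + 2q_D²). Setting ∂π_D/∂q_D = 0: 45 - 8q_D - 2(q_E) = 0.
Ember's profit: π_E = (67 - 2Q)q_E - (27q_E + 2q_E²). Setting ∂π_E/∂q_E = 0: 40 - 8q_E - 2(q_D) = 0.
Rearranging gives the reaction functions q_D = (45 - 2q_E)/8 and q_E = (40 - 2q_D)/8.
Substituting one into the other gives q_D = 14/3 and q_E = 23/6.
Total output Q = 14/3 + 23/6 = 17/2.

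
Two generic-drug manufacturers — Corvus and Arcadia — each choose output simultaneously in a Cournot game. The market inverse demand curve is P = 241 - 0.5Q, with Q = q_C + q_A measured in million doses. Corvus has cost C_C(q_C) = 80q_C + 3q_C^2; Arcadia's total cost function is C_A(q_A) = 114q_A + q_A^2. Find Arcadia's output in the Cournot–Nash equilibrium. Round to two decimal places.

38.96

Corvus's profit: π_C = (241 - 0.5Q)q_C - (80q_C + 3q_C²). Setting ∂π_C/∂q_C = 0: 161 - 7q_C - (1/2)(q_A) = 0.
Arcadia's profit: π_A = (241 - 0.5Q)q_A - (114q_A + q_A²). Setting ∂π_A/∂q_A = 0: 127 - 3q_A - (1/2)(q_C) = 0.
So q_C = (161 - (1/2)q_A)/7 and q_A = (127 - (1/2)q_C)/3.
Substituting one into the other gives q_C = 1678/83 and q_A = 38.9639.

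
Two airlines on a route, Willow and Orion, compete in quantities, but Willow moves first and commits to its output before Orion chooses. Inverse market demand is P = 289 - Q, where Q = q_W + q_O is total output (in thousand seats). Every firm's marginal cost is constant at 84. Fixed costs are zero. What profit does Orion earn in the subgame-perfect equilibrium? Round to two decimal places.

2626.56

The follower Orion best-responds to any q_W: π_O = (289 - Q)q_O - 84q_O.
Follower FOC: 205 - q_W - 2q_O = 0, so q_O(q_W) = (205 - q_W)/2.
Willow substitutes q_O(q_W) into its own profit: π_W = q_W(289 - q_W - (205 - q_W)/2) - 84q_W = (373/2 - (1/2)q_W)q_W - 84q_W.
Maximising: ∂π_W/∂q_W = 205/2 - q_W = 0, giving q_W = 205/2.
Then q_O = (205 - 205/2)/2 = 205/4.
Price P = 289 - 615/4 = 541/4.
Orion's profit: (541/4 - 84)·(205/4) = 2626.5625.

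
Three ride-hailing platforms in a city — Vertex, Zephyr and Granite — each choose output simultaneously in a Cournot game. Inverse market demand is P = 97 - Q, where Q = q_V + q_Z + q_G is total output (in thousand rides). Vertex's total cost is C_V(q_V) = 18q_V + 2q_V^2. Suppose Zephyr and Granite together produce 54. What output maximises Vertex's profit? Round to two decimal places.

With rivals' combined output fixed at 54, Vertex's profit is π_V = (97 - 54 - q_V)q_V - (18q_V + 2q_V²) = (43 - q_V)q_V - (18q_V + 2q_V²).
∂π_V/∂q_V = 25 - 6q_V = 0, so q_V = 25/6.

4.17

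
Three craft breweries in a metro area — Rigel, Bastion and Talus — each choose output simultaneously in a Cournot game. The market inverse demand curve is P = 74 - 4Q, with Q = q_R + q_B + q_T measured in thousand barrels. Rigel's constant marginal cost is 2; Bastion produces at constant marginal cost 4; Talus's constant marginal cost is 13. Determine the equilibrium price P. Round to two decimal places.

23.25

Rigel's profit: π_R = (74 - 4Q)q_R - (2q_R). Setting ∂π_R/∂q_R = 0: 72 - 8q_R - 4(q_B + q_T) = 0.
Bastion's profit: π_B = (74 - 4Q)q_B - (4q_B). Setting ∂π_B/∂q_B = 0: 70 - 8q_B - 4(q_R + q_T) = 0.
Talus's first-order condition: 61 - 8q_T - 4(q_R + q_B) = 0.
Adding the 3 first-order conditions: 203 − 16Q = 0, so Q = 203/16.
Back-substituting: q_R = (72 − 203/4)/4 = 85/16, q_B = (70 − 203/4)/4 = 77/16, q_T = (61 − 203/4)/4 = 41/16.
Total output Q = 203/16, so price P = 74 - 4·(203/16) = 93/4.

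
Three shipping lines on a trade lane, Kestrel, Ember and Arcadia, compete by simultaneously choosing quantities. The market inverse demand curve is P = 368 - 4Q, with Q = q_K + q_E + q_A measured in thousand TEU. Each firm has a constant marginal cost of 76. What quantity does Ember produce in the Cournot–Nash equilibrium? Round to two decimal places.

18.25

Each firm earns π_i = (368 - 4Q)q_i - 76q_i.
First-order condition (treating rivals' output as given): 292 - 8q_i - 4·Σ_{j≠i} q_j = 0.
By symmetry each firm produces the same amount; substituting Σ_{j≠i} q_j = 2q_i yields q_i = 292/16 = 73/4.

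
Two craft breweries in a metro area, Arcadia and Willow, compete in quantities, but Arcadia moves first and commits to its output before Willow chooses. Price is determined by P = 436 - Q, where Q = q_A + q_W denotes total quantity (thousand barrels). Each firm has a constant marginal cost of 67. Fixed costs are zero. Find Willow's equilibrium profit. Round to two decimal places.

Solve by backward induction. Given q_A, the follower Willow maximises π_W = (436 - q_A - q_W)q_W - 67q_W.
∂π_W/∂q_W = 369 - q_A - 2q_W = 0 gives the reaction function q_W = (369 - q_A)/2.
Arcadia substitutes q_W(q_A) into its own profit: π_A = q_A(436 - q_A - (369 - q_A)/2) - 67q_A = (503/2 - (1/2)q_A)q_A - 67q_A.
Leader FOC: 369/2 - q_A = 0, so q_A = 369/2.
Then q_W = (369 - 369/2)/2 = 369/4.
Price P = 436 - 1107/4 = 637/4.
Willow's profit: (637/4 - 67)·(369/4) = 8510.0625.

8510.06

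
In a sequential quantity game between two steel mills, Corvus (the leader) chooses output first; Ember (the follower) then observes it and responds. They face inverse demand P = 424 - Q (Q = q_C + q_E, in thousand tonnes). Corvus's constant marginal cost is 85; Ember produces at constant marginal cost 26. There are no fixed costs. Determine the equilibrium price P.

155

The follower Ember best-responds to any q_C: π_E = (424 - Q)q_E - 26q_E.
Setting the follower's marginal profit to zero, 398 - q_C - 2q_E = 0, i.e. q_E = (398 - q_C)/2.
Corvus substitutes q_E(q_C) into its own profit: π_C = q_C(424 - q_C - (398 - q_C)/2) - 85q_C = (225 - (1/2)q_C)q_C - 85q_C.
The leader's first-order condition 140 - q_C = 0 yields q_C = 140.
Then q_E = (398 - 140)/2 = 129.
Total output Q = 269, so price P = 424 - 269 = 155.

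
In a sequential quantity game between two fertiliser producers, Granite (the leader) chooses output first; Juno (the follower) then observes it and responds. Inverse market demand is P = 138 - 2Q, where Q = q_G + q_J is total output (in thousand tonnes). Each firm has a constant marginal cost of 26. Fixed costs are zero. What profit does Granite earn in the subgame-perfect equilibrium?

784

The follower Juno best-responds to any q_G: π_J = (138 - 2Q)q_J - 26q_J.
Follower FOC: 112 - 2q_G - 4q_J = 0, so q_J(q_G) = (112 - 2q_G)/4.
The leader anticipates this reaction. Substituting into P = 138 - 2Q gives P = 82 - q_G, so π_G = (82 - q_G)q_G - 26q_G.
Maximising: ∂π_G/∂q_G = 56 - 2q_G = 0, giving q_G = 28.
Then q_J = (112 - 2·28)/4 = 14.
Price P = 138 - 2·42 = 54.
Granite's profit: (54 - 26)·28 = 784.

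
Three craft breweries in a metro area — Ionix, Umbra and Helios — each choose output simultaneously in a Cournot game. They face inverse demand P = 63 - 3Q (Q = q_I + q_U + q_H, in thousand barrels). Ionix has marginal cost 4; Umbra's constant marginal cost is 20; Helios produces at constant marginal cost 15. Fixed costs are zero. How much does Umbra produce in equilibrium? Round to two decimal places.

1.83

Ionix's profit: π_I = (63 - 3Q)q_I - (4q_I). Setting ∂π_I/∂q_I = 0: 59 - 6q_I - 3(q_U + q_H) = 0.
Umbra's profit: π_U = (63 - 3Q)q_U - (20q_U). Setting ∂π_U/∂q_U = 0: 43 - 6q_U - 3(q_I + q_H) = 0.
Helios's profit: π_H = (63 - 3Q)q_H - (15q_H). Setting ∂π_H/∂q_H = 0: 48 - 6q_H - 3(q_I + q_U) = 0.
Adding the 3 first-order conditions: 150 − 12Q = 0, so Q = 25/2.
Back-substituting: q_I = (59 − 75/2)/3 = 43/6, q_U = (43 − 75/2)/3 = 11/6, q_H = (48 − 75/2)/3 = 7/2.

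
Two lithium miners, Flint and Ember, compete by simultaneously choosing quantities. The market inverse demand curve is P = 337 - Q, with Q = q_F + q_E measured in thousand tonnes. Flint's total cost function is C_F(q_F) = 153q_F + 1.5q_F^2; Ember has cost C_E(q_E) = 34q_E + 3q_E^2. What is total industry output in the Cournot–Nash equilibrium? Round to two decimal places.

64.10

Flint's profit: π_F = (337 - Q)q_F - (153q_F + (3/2)q_F²). Setting ∂π_F/∂q_F = 0: 184 - 5q_F - (q_E) = 0.
Ember's profit: π_E = (337 - Q)q_E - (34q_E + 3q_E²). Setting ∂π_E/∂q_E = 0: 303 - 8q_E - (q_F) = 0.
Rearranging gives the reaction functions q_F = (184 - q_E)/5 and q_E = (303 - q_F)/8.
Solving the pair: q_F = 1169/39, q_E = 1331/39.
Total output Q = 1169/39 + 1331/39 = 64.1026.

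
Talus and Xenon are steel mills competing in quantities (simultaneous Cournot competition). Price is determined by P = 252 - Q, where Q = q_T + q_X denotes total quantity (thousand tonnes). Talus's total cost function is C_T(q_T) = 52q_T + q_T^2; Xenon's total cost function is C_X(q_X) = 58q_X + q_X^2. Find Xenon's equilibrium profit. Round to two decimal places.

2949.12

Talus's profit: π_T = (252 - Q)q_T - (52q_T + q_T²). Setting ∂π_T/∂q_T = 0: 200 - 4q_T - (q_X) = 0.
Xenon's profit: π_X = (252 - Q)q_X - (58q_X + q_X²). Setting ∂π_X/∂q_X = 0: 194 - 4q_X - (q_T) = 0.
So q_T = (200 - q_X)/4 and q_X = (194 - q_T)/4.
Solving the pair: q_T = 202/5, q_X = 192/5.
Price P = 252 - 394/5 = 866/5.
Xenon's profit: (866/5)·(192/5) - 58·(192/5) - (192/5)² = 2949.1200.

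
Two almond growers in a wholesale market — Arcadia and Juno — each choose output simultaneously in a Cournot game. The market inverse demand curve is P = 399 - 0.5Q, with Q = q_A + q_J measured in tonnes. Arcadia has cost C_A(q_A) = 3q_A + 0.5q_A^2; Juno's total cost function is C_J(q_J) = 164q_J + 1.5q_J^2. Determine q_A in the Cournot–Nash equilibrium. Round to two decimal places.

189.23

Arcadia's profit: π_A = (399 - 0.5Q)q_A - (3q_A + (1/2)q_A²). Setting ∂π_A/∂q_A = 0: 396 - 2q_A - (1/2)(q_J) = 0.
Juno's first-order condition: 235 - 4q_J - (1/2)(q_A) = 0.
Best responses: q_A = (396 - (1/2)q_J)/2, q_J = (235 - (1/2)q_A)/4.
Substituting one into the other gives q_A = 189.2258 and q_J = 1088/31.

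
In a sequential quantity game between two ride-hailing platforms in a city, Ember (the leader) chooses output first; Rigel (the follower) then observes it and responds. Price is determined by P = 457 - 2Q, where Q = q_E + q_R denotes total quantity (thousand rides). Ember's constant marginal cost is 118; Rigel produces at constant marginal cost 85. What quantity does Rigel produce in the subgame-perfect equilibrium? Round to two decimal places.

54.75

Solve by backward induction. Given q_E, the follower Rigel maximises π_R = (457 - 2q_E - 2q_R)q_R - 85q_R.
Follower FOC: 372 - 2q_E - 4q_R = 0, so q_R(q_E) = (372 - 2q_E)/4.
Ember substitutes q_R(q_E) into its own profit: π_E = q_E(457 - 2q_E - (372 - 2q_E)/2) - 118q_E = (271 - q_E)q_E - 118q_E.
Leader FOC: 153 - 2q_E = 0, so q_E = 153/2.
Then q_R = (372 - 2·(153/2))/4 = 219/4.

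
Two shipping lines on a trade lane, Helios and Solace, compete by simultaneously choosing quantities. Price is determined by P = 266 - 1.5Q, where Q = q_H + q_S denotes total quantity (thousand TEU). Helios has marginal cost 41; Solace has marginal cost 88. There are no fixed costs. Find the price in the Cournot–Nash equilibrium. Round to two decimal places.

131.67

Helios's profit: π_H = (266 - 1.5Q)q_H - (41q_H). Setting ∂π_H/∂q_H = 0: 225 - 3q_H - (3/2)(q_S) = 0.
Solace's profit: π_S = (266 - 1.5Q)q_S - (88q_S). Setting ∂π_S/∂q_S = 0: 178 - 3q_S - (3/2)(q_H) = 0.
Best responses: q_H = (225 - (3/2)q_S)/3, q_S = (178 - (3/2)q_H)/3.
Solving the pair: q_H = 544/9, q_S = 262/9.
Total output Q = 806/9, so price P = 266 - (3/2)·(806/9) = 395/3.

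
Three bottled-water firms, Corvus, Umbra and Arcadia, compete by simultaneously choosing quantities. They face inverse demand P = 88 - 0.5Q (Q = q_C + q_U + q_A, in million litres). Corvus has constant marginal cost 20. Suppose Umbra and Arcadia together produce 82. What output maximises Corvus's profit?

With rivals' combined output fixed at 82, Corvus's profit is π_C = (88 - (1/2)·82 - (1/2)q_C)q_C - (20q_C) = (47 - (1/2)q_C)q_C - (20q_C).
∂π_C/∂q_C = 27 - q_C = 0, so q_C = 27.

27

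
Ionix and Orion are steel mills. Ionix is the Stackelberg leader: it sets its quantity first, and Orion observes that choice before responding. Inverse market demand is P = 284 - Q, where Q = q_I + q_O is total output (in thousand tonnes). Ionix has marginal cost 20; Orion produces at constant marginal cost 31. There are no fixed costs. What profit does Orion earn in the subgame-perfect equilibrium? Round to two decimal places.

Solve by backward induction. Given q_I, the follower Orion maximises π_O = (284 - q_I - q_O)q_O - 31q_O.
∂π_O/∂q_O = 253 - q_I - 2q_O = 0 gives the reaction function q_O = (253 - q_I)/2.
The leader anticipates this reaction. Substituting into P = 284 - Q gives P = 315/2 - (1/2)q_I, so π_I = (315/2 - (1/2)q_I)q_I - 20q_I.
The leader's first-order condition 275/2 - q_I = 0 yields q_I = 275/2.
Then q_O = (253 - 275/2)/2 = 231/4.
Price P = 284 - 781/4 = 355/4.
Orion's profit: (355/4 - 31)·(231/4) = 3335.0625.

3335.06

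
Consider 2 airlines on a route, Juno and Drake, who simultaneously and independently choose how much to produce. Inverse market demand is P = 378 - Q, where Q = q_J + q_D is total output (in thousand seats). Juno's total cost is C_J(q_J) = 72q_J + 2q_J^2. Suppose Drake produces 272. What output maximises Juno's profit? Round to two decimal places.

With the rival's output fixed at 272, Juno's profit is π_J = (378 - 272 - q_J)q_J - (72q_J + 2q_J²) = (106 - q_J)q_J - (72q_J + 2q_J²).
∂π_J/∂q_J = 34 - 6q_J = 0, so q_J = 17/3.

5.67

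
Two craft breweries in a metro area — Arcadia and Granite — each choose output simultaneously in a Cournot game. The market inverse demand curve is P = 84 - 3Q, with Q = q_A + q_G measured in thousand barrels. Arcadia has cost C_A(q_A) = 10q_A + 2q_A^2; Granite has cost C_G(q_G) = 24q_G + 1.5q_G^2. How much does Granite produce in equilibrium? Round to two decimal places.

Arcadia's profit: π_A = (84 - 3Q)q_A - (10q_A + 2q_A²). Setting ∂π_A/∂q_A = 0: 74 - 10q_A - 3(q_G) = 0.
Granite's first-order condition: 60 - 9q_G - 3(q_A) = 0.
So q_A = (74 - 3q_G)/10 and q_G = (60 - 3q_A)/9.
Solving the pair: q_A = 6, q_G = 14/3.

4.67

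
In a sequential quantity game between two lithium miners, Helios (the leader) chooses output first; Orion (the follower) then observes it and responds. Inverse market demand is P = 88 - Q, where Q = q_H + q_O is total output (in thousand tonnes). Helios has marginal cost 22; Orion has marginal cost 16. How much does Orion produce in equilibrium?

The follower Orion best-responds to any q_H: π_O = (88 - Q)q_O - 16q_O.
∂π_O/∂q_O = 72 - q_H - 2q_O = 0 gives the reaction function q_O = (72 - q_H)/2.
The leader anticipates this reaction. Substituting into P = 88 - Q gives P = 52 - (1/2)q_H, so π_H = (52 - (1/2)q_H)q_H - 22q_H.
Leader FOC: 30 - q_H = 0, so q_H = 30.
Then q_O = (72 - 30)/2 = 21.

21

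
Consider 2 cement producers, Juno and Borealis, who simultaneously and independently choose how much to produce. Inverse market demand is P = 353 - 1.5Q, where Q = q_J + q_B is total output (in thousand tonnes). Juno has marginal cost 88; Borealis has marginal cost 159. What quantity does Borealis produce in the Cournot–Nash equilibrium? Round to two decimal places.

Juno's profit: π_J = (353 - 1.5Q)q_J - (88q_J). Setting ∂π_J/∂q_J = 0: 265 - 3q_J - (3/2)(q_B) = 0.
Borealis's profit: π_B = (353 - 1.5Q)q_B - (159q_B). Setting ∂π_B/∂q_B = 0: 194 - 3q_B - (3/2)(q_J) = 0.
So q_J = (265 - (3/2)q_B)/3 and q_B = (194 - (3/2)q_J)/3.
Solving the pair: q_J = 224/3, q_B = 82/3.

27.33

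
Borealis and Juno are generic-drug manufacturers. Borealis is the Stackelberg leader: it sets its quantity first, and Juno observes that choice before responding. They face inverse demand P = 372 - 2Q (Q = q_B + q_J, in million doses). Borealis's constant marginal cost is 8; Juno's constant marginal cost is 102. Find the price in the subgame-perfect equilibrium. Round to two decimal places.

The follower Juno best-responds to any q_B: π_J = (372 - 2Q)q_J - 102q_J.
∂π_J/∂q_J = 270 - 2q_B - 4q_J = 0 gives the reaction function q_J = (270 - 2q_B)/4.
Borealis substitutes q_J(q_B) into its own profit: π_B = q_B(372 - 2q_B - (270 - 2q_B)/2) - 8q_B = (237 - q_B)q_B - 8q_B.
Leader FOC: 229 - 2q_B = 0, so q_B = 229/2.
Then q_J = (270 - 2·(229/2))/4 = 41/4.
Total output Q = 499/4, so price P = 372 - 2·(499/4) = 245/2.

122.50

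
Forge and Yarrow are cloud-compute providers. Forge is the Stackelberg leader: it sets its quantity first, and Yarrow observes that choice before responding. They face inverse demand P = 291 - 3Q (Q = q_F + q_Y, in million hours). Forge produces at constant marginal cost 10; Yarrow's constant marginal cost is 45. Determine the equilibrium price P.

The follower Yarrow best-responds to any q_F: π_Y = (291 - 3Q)q_Y - 45q_Y.
∂π_Y/∂q_Y = 246 - 3q_F - 6q_Y = 0 gives the reaction function q_Y = (246 - 3q_F)/6.
Forge substitutes q_Y(q_F) into its own profit: π_F = q_F(291 - 3q_F - (246 - 3q_F)/2) - 10q_F = (168 - (3/2)q_F)q_F - 10q_F.
The leader's first-order condition 158 - 3q_F = 0 yields q_F = 158/3.
Then q_Y = (246 - 3·(158/3))/6 = 44/3.
Total output Q = 202/3, so price P = 291 - 3·(202/3) = 89.

89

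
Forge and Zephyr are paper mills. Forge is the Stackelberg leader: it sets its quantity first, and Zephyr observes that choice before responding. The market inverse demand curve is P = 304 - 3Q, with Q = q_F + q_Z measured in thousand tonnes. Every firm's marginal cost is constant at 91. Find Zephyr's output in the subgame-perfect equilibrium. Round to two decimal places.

The follower Zephyr best-responds to any q_F: π_Z = (304 - 3Q)q_Z - 91q_Z.
Setting the follower's marginal profit to zero, 213 - 3q_F - 6q_Z = 0, i.e. q_Z = (213 - 3q_F)/6.
The leader anticipates this reaction. Substituting into P = 304 - 3Q gives P = 395/2 - (3/2)q_F, so π_F = (395/2 - (3/2)q_F)q_F - 91q_F.
Leader FOC: 213/2 - 3q_F = 0, so q_F = 71/2.
Then q_Z = (213 - 3·(71/2))/6 = 71/4.

17.75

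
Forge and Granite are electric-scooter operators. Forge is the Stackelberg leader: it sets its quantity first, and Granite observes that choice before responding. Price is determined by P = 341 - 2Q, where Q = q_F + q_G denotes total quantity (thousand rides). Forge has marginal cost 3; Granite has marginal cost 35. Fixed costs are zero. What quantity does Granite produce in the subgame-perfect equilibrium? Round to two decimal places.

30.25

The follower Granite best-responds to any q_F: π_G = (341 - 2Q)q_G - 35q_G.
∂π_G/∂q_G = 306 - 2q_F - 4q_G = 0 gives the reaction function q_G = (306 - 2q_F)/4.
The leader anticipates this reaction. Substituting into P = 341 - 2Q gives P = 188 - q_F, so π_F = (188 - q_F)q_F - 3q_F.
The leader's first-order condition 185 - 2q_F = 0 yields q_F = 185/2.
Then q_G = (306 - 2·(185/2))/4 = 121/4.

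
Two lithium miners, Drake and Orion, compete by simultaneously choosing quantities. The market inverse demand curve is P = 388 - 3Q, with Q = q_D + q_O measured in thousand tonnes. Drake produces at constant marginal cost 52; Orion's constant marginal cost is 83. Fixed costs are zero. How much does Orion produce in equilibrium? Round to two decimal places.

30.44

Drake's profit: π_D = (388 - 3Q)q_D - (52q_D). Setting ∂π_D/∂q_D = 0: 336 - 6q_D - 3(q_O) = 0.
Orion's profit: π_O = (388 - 3Q)q_O - (83q_O). Setting ∂π_O/∂q_O = 0: 305 - 6q_O - 3(q_D) = 0.
Rearranging gives the reaction functions q_D = (336 - 3q_O)/6 and q_O = (305 - 3q_D)/6.
Solving the pair: q_D = 367/9, q_O = 274/9.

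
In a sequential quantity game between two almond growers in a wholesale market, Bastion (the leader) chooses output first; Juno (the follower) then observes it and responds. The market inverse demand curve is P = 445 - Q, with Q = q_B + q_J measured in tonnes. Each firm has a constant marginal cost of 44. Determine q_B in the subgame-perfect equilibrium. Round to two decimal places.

Solve by backward induction. Given q_B, the follower Juno maximises π_J = (445 - q_B - q_J)q_J - 44q_J.
Setting the follower's marginal profit to zero, 401 - q_B - 2q_J = 0, i.e. q_J = (401 - q_B)/2.
Bastion substitutes q_J(q_B) into its own profit: π_B = q_B(445 - q_B - (401 - q_B)/2) - 44q_B = (489/2 - (1/2)q_B)q_B - 44q_B.
The leader's first-order condition 401/2 - q_B = 0 yields q_B = 401/2.
Then q_J = (401 - 401/2)/2 = 401/4.

200.50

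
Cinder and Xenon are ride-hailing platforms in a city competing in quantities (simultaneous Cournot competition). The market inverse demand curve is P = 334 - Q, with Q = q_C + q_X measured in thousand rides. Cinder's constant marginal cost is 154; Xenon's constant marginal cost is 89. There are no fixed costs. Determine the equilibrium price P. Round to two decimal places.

192.33

Cinder's profit: π_C = (334 - Q)q_C - (154q_C). Setting ∂π_C/∂q_C = 0: 180 - 2q_C - (q_X) = 0.
Xenon's profit: π_X = (334 - Q)q_X - (89q_X). Setting ∂π_X/∂q_X = 0: 245 - 2q_X - (q_C) = 0.
Best responses: q_C = (180 - q_X)/2, q_X = (245 - q_C)/2.
Solving the pair: q_C = 115/3, q_X = 310/3.
Total output Q = 425/3, so price P = 334 - 425/3 = 577/3.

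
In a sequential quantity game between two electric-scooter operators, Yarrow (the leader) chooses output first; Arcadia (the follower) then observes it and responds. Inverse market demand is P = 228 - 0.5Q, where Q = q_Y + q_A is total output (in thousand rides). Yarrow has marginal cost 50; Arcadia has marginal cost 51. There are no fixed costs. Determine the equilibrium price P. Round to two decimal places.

94.75

The follower Arcadia best-responds to any q_Y: π_A = (228 - 0.5Q)q_A - 51q_A.
Follower FOC: 177 - (1/2)q_Y - q_A = 0, so q_A(q_Y) = (177 - (1/2)q_Y).
The leader anticipates this reaction. Substituting into P = 228 - 0.5Q gives P = 279/2 - (1/4)q_Y, so π_Y = (279/2 - (1/4)q_Y)q_Y - 50q_Y.
The leader's first-order condition 179/2 - (1/2)q_Y = 0 yields q_Y = 179.
Then q_A = (177 - (1/2)·179) = 175/2.
Total output Q = 533/2, so price P = 228 - (1/2)·(533/2) = 379/4.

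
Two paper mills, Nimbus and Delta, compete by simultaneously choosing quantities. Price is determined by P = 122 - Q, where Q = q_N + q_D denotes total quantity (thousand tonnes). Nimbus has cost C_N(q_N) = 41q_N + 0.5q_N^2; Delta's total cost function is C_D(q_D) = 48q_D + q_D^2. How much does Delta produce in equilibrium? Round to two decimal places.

Nimbus's profit: π_N = (122 - Q)q_N - (41q_N + (1/2)q_N²). Setting ∂π_N/∂q_N = 0: 81 - 3q_N - (q_D) = 0.
Delta's first-order condition: 74 - 4q_D - (q_N) = 0.
Rearranging gives the reaction functions q_N = (81 - q_D)/3 and q_D = (74 - q_N)/4.
Substituting one into the other gives q_N = 250/11 and q_D = 141/11.

12.82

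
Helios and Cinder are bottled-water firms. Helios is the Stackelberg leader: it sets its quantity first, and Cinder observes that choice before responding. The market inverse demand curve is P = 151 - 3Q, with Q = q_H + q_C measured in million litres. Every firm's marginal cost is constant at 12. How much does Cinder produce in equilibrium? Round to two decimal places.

Solve by backward induction. Given q_H, the follower Cinder maximises π_C = (151 - 3q_H - 3q_C)q_C - 12q_C.
Follower FOC: 139 - 3q_H - 6q_C = 0, so q_C(q_H) = (139 - 3q_H)/6.
Helios substitutes q_C(q_H) into its own profit: π_H = q_H(151 - 3q_H - (139 - 3q_H)/2) - 12q_H = (163/2 - (3/2)q_H)q_H - 12q_H.
Maximising: ∂π_H/∂q_H = 139/2 - 3q_H = 0, giving q_H = 139/6.
Then q_C = (139 - 3·(139/6))/6 = 139/12.

11.58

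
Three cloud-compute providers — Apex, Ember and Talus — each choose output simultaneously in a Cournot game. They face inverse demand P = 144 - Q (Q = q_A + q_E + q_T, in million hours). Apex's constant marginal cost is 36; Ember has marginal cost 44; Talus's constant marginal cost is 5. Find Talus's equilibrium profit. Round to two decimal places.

Apex's profit: π_A = (144 - Q)q_A - (36q_A). Setting ∂π_A/∂q_A = 0: 108 - 2q_A - (q_E + q_T) = 0.
Ember's first-order condition: 100 - 2q_E - (q_A + q_T) = 0.
Talus's first-order condition: 139 - 2q_T - (q_A + q_E) = 0.
Summing all 3 equations gives 347 − 4Q = 0, hence Q = 347/4.
Back-substituting: q_A = (108 − 347/4) = 85/4, q_E = (100 − 347/4) = 53/4, q_T = (139 − 347/4) = 209/4.
Price P = 144 - 347/4 = 229/4.
Talus's profit: (229/4 - 5)·(209/4) = 2730.0625.

2730.06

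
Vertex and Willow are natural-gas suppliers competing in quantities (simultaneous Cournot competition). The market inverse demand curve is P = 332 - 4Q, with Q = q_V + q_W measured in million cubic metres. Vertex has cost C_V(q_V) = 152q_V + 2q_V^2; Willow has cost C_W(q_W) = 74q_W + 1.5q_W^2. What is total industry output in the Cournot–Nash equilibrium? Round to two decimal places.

28.66

Vertex's profit: π_V = (332 - 4Q)q_V - (152q_V + 2q_V²). Setting ∂π_V/∂q_V = 0: 180 - 12q_V - 4(q_W) = 0.
Willow's first-order condition: 258 - 11q_W - 4(q_V) = 0.
Best responses: q_V = (180 - 4q_W)/12, q_W = (258 - 4q_V)/11.
Solving the pair: q_V = 237/29, q_W = 594/29.
Total output Q = 237/29 + 594/29 = 831/29.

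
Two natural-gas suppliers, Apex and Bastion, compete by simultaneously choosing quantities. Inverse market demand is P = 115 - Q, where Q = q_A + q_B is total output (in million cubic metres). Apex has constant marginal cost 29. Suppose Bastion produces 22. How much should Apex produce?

32

With the rival's output fixed at 22, Apex's profit is π_A = (115 - 22 - q_A)q_A - (29q_A) = (93 - q_A)q_A - (29q_A).
∂π_A/∂q_A = 64 - 2q_A = 0, so q_A = 32.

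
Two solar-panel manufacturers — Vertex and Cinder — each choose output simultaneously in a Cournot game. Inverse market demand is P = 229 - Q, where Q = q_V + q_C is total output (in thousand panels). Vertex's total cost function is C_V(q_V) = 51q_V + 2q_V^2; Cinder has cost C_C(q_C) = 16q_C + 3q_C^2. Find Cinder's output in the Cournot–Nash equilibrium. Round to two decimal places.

Vertex's profit: π_V = (229 - Q)q_V - (51q_V + 2q_V²). Setting ∂π_V/∂q_V = 0: 178 - 6q_V - (q_C) = 0.
Cinder's first-order condition: 213 - 8q_C - (q_V) = 0.
Rearranging gives the reaction functions q_V = (178 - q_C)/6 and q_C = (213 - q_V)/8.
Substituting one into the other gives q_V = 1211/47 and q_C = 1100/47.

23.40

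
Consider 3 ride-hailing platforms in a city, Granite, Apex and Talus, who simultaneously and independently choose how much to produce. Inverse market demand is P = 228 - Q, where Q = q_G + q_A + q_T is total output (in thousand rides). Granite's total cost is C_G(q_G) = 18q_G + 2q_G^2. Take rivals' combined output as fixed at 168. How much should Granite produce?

7

With rivals' combined output fixed at 168, Granite's profit is π_G = (228 - 168 - q_G)q_G - (18q_G + 2q_G²) = (60 - q_G)q_G - (18q_G + 2q_G²).
∂π_G/∂q_G = 42 - 6q_G = 0, so q_G = 7.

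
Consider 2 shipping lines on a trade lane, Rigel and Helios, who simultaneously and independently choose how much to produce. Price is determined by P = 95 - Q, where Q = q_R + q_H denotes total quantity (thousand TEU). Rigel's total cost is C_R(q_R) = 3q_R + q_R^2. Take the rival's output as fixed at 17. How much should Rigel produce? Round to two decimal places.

With the rival's output fixed at 17, Rigel's profit is π_R = (95 - 17 - q_R)q_R - (3q_R + q_R²) = (78 - q_R)q_R - (3q_R + q_R²).
∂π_R/∂q_R = 75 - 4q_R = 0, so q_R = 75/4.

18.75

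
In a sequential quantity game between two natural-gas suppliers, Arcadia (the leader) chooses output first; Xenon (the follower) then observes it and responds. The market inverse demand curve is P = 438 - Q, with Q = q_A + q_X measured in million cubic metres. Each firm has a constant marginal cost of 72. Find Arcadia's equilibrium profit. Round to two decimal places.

16744.50

Solve by backward induction. Given q_A, the follower Xenon maximises π_X = (438 - q_A - q_X)q_X - 72q_X.
Follower FOC: 366 - q_A - 2q_X = 0, so q_X(q_A) = (366 - q_A)/2.
The leader anticipates this reaction. Substituting into P = 438 - Q gives P = 255 - (1/2)q_A, so π_A = (255 - (1/2)q_A)q_A - 72q_A.
The leader's first-order condition 183 - q_A = 0 yields q_A = 183.
Then q_X = (366 - 183)/2 = 183/2.
Price P = 438 - 549/2 = 327/2.
Arcadia's profit: (327/2 - 72)·183 = 16744.5000.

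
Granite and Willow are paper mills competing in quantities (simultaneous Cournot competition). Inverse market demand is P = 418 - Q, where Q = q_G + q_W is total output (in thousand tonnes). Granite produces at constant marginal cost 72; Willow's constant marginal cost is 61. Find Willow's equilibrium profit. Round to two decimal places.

15047.11

Granite's profit: π_G = (418 - Q)q_G - (72q_G). Setting ∂π_G/∂q_G = 0: 346 - 2q_G - (q_W) = 0.
Willow's profit: π_W = (418 - Q)q_W - (61q_W). Setting ∂π_W/∂q_W = 0: 357 - 2q_W - (q_G) = 0.
So q_G = (346 - q_W)/2 and q_W = (357 - q_G)/2.
Substituting one into the other gives q_G = 335/3 and q_W = 368/3.
Price P = 418 - 703/3 = 551/3.
Willow's profit: (551/3 - 61)·(368/3) = 15047.1111.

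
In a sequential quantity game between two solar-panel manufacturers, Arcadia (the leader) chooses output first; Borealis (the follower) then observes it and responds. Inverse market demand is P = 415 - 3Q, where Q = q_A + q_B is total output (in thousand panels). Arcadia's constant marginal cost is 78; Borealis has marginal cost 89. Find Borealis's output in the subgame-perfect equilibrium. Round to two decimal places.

25.33

The follower Borealis best-responds to any q_A: π_B = (415 - 3Q)q_B - 89q_B.
Setting the follower's marginal profit to zero, 326 - 3q_A - 6q_B = 0, i.e. q_B = (326 - 3q_A)/6.
Arcadia substitutes q_B(q_A) into its own profit: π_A = q_A(415 - 3q_A - (326 - 3q_A)/2) - 78q_A = (252 - (3/2)q_A)q_A - 78q_A.
Maximising: ∂π_A/∂q_A = 174 - 3q_A = 0, giving q_A = 58.
Then q_B = (326 - 3·58)/6 = 76/3.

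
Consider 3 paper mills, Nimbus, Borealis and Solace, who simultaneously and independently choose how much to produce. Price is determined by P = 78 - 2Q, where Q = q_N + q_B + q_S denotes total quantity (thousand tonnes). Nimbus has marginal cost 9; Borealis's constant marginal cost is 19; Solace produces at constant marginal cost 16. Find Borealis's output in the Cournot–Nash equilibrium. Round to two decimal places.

Nimbus's profit: π_N = (78 - 2Q)q_N - (9q_N). Setting ∂π_N/∂q_N = 0: 69 - 4q_N - 2(q_B + q_S) = 0.
Borealis's first-order condition: 59 - 4q_B - 2(q_N + q_S) = 0.
Solace's first-order condition: 62 - 4q_S - 2(q_N + q_B) = 0.
Summing all 3 equations gives 190 − 8Q = 0, hence Q = 95/4.
Back-substituting: q_N = (69 − 95/2)/2 = 43/4, q_B = (59 − 95/2)/2 = 23/4, q_S = (62 − 95/2)/2 = 29/4.

5.75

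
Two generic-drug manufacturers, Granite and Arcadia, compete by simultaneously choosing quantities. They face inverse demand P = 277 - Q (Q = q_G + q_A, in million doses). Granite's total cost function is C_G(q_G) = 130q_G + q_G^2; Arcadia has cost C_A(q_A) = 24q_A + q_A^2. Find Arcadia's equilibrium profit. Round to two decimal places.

Granite's profit: π_G = (277 - Q)q_G - (130q_G + q_G²). Setting ∂π_G/∂q_G = 0: 147 - 4q_G - (q_A) = 0.
Arcadia's first-order condition: 253 - 4q_A - (q_G) = 0.
Best responses: q_G = (147 - q_A)/4, q_A = (253 - q_G)/4.
Solving the pair: q_G = 67/3, q_A = 173/3.
Price P = 277 - 80 = 197.
Arcadia's profit: 197·(173/3) - 24·(173/3) - (173/3)² = 6650.8889.

6650.89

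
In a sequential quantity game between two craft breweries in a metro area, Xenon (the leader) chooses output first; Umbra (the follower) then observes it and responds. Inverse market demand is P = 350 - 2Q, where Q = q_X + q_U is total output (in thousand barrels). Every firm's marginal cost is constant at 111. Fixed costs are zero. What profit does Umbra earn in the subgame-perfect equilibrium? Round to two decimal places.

The follower Umbra best-responds to any q_X: π_U = (350 - 2Q)q_U - 111q_U.
Follower FOC: 239 - 2q_X - 4q_U = 0, so q_U(q_X) = (239 - 2q_X)/4.
The leader anticipates this reaction. Substituting into P = 350 - 2Q gives P = 461/2 - q_X, so π_X = (461/2 - q_X)q_X - 111q_X.
Leader FOC: 239/2 - 2q_X = 0, so q_X = 239/4.
Then q_U = (239 - 2·(239/4))/4 = 239/8.
Price P = 350 - 2·(717/8) = 683/4.
Umbra's profit: (683/4 - 111)·(239/8) = 1785.0313.

1785.03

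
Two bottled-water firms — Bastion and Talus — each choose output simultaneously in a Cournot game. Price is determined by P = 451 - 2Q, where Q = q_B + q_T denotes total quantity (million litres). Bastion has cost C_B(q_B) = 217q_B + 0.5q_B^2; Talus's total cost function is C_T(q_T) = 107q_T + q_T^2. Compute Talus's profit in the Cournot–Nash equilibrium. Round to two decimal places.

6956.38

Bastion's profit: π_B = (451 - 2Q)q_B - (217q_B + (1/2)q_B²). Setting ∂π_B/∂q_B = 0: 234 - 5q_B - 2(q_T) = 0.
Talus's first-order condition: 344 - 6q_T - 2(q_B) = 0.
So q_B = (234 - 2q_T)/5 and q_T = (344 - 2q_B)/6.
Solving the pair: q_B = 358/13, q_T = 626/13.
Price P = 451 - 2·(984/13) = 299.6154.
Talus's profit: 299.6154·(626/13) - 107·(626/13) - (626/13)² = 6956.3787.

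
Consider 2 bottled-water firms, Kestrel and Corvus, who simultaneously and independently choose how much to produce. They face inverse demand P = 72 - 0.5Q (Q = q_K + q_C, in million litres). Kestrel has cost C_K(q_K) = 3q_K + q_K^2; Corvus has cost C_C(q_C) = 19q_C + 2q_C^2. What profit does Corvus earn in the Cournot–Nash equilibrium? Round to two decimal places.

Kestrel's profit: π_K = (72 - 0.5Q)q_K - (3q_K + q_K²). Setting ∂π_K/∂q_K = 0: 69 - 3q_K - (1/2)(q_C) = 0.
Corvus's profit: π_C = (72 - 0.5Q)q_C - (19q_C + 2q_C²). Setting ∂π_C/∂q_C = 0: 53 - 5q_C - (1/2)(q_K) = 0.
Rearranging gives the reaction functions q_K = (69 - (1/2)q_C)/3 and q_C = (53 - (1/2)q_K)/5.
Substituting one into the other gives q_K = 1274/59 and q_C = 498/59.
Price P = 72 - (1/2)·(1772/59) = 56.9831.
Corvus's profit: 56.9831·(498/59) - 19·(498/59) - 2(498/59)² = 178.1126.

178.11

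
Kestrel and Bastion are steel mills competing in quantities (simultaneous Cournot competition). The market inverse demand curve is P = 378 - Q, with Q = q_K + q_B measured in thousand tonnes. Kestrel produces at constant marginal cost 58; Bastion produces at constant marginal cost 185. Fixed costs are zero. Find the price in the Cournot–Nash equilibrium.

Kestrel's profit: π_K = (378 - Q)q_K - (58q_K). Setting ∂π_K/∂q_K = 0: 320 - 2q_K - (q_B) = 0.
Bastion's profit: π_B = (378 - Q)q_B - (185q_B). Setting ∂π_B/∂q_B = 0: 193 - 2q_B - (q_K) = 0.
Rearranging gives the reaction functions q_K = (320 - q_B)/2 and q_B = (193 - q_K)/2.
Substituting one into the other gives q_K = 149 and q_B = 22.
Total output Q = 171, so price P = 378 - 171 = 207.

207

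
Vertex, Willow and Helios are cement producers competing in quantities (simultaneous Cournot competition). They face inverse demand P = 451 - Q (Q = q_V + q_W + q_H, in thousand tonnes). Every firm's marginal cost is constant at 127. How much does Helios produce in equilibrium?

Each firm earns π_i = (451 - Q)q_i - 127q_i.
First-order condition (treating rivals' output as given): 324 - 2q_i - Σ_{j≠i} q_j = 0.
With identical firms every q_j equals q_i, so Σ_{j≠i} q_j = 2q_i and 324 = 4q_i, giving q_i = 81.

81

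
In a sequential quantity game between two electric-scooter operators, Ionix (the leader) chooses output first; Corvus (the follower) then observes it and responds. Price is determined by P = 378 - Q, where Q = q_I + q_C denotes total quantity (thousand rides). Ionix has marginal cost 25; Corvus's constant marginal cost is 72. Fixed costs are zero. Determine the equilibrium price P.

The follower Corvus best-responds to any q_I: π_C = (378 - Q)q_C - 72q_C.
Setting the follower's marginal profit to zero, 306 - q_I - 2q_C = 0, i.e. q_C = (306 - q_I)/2.
The leader anticipates this reaction. Substituting into P = 378 - Q gives P = 225 - (1/2)q_I, so π_I = (225 - (1/2)q_I)q_I - 25q_I.
The leader's first-order condition 200 - q_I = 0 yields q_I = 200.
Then q_C = (306 - 200)/2 = 53.
Total output Q = 253, so price P = 378 - 253 = 125.

125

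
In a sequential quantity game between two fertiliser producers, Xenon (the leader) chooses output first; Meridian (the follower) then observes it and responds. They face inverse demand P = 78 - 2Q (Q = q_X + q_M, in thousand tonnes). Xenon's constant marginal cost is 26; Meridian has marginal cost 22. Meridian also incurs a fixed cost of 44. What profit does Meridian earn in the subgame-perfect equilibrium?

84

Solve by backward induction. Given q_X, the follower Meridian maximises π_M = (78 - 2q_X - 2q_M)q_M - 22q_M.
Setting the follower's marginal profit to zero, 56 - 2q_X - 4q_M = 0, i.e. q_M = (56 - 2q_X)/4.
Xenon substitutes q_M(q_X) into its own profit: π_X = q_X(78 - 2q_X - (56 - 2q_X)/2) - 26q_X = (50 - q_X)q_X - 26q_X.
Leader FOC: 24 - 2q_X = 0, so q_X = 12.
Then q_M = (56 - 2·12)/4 = 8.
Price P = 78 - 2·20 = 38.
Meridian's profit: (38 - 22)·8 - 44 = 84.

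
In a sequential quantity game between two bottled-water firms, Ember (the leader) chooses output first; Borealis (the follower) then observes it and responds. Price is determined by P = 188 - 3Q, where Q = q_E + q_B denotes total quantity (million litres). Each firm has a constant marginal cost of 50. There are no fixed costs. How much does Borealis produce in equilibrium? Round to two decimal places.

Solve by backward induction. Given q_E, the follower Borealis maximises π_B = (188 - 3q_E - 3q_B)q_B - 50q_B.
∂π_B/∂q_B = 138 - 3q_E - 6q_B = 0 gives the reaction function q_B = (138 - 3q_E)/6.
The leader anticipates this reaction. Substituting into P = 188 - 3Q gives P = 119 - (3/2)q_E, so π_E = (119 - (3/2)q_E)q_E - 50q_E.
Leader FOC: 69 - 3q_E = 0, so q_E = 23.
Then q_B = (138 - 3·23)/6 = 23/2.

11.50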